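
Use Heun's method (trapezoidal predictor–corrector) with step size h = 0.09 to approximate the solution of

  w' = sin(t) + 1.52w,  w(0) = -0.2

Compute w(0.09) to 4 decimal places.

-0.2252

Heun: k1 = f(t_n, w_n); k2 = f(t_n + h, w_n + h·k1); w_{n+1} = w_n + (h/2)·(k1 + k2).
t=0.000000, w=-0.200000:
  k1 = f(0.000000, -0.200000) = -0.304000
  k2 = f(0.090000, -0.227360) = -0.255709
  w ← -0.200000 + (0.09/2)·(-0.304000 + (-0.255709)) = -0.225187
w(0.09) ≈ -0.2252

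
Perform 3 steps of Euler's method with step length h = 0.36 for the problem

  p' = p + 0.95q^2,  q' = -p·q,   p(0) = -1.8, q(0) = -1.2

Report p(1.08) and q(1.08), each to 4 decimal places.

Euler on (p,q): p_{n+1} = p_n + h·p', q_{n+1} = q_n + h·q'.
0.000000: (-1.800000, -1.200000); f=(-0.432000, -2.160000) → (-1.955520, -1.977600)
0.360000: (-1.955520, -1.977600); f=(1.759837, -3.867236) → (-1.321979, -3.369805)
0.720000: (-1.321979, -3.369805); f=(9.465828, -4.454811) → (2.085719, -4.973537)
(p(1.08), q(1.08)) ≈ (2.0857, -4.9735)

2.0857, -4.9735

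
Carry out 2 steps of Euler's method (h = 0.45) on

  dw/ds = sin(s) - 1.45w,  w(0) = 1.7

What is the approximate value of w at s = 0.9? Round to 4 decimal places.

Euler: w_{n+1} = w_n + h·f(s_n, w_n).
s=0.000000, w=1.700000: f=-2.465000 → w ← 1.700000 + 0.45·(-2.465000) = 0.590750
s=0.450000, w=0.590750: f=-0.421622 → w ← 0.590750 + 0.45·(-0.421622) = 0.401020
w(0.9) ≈ 0.4010

0.4010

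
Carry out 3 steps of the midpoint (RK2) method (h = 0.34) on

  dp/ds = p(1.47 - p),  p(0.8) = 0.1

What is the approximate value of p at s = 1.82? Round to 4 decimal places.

Midpoint: k1 = f(s_n, p_n); k2 = f(s_n + h/2, p_n + (h/2)·k1); p_{n+1} = p_n + h·k2.
s=0.800000, p=0.100000:
  k1 = f(0.800000, 0.100000) = 0.137000
  k2 = f(0.970000, 0.123290) = 0.166036
  p ← 0.100000 + 0.34·0.166036 = 0.156452
s=1.140000, p=0.156452:
  k1 = f(1.140000, 0.156452) = 0.205507
  k2 = f(1.310000, 0.191388) = 0.244711
  p ← 0.156452 + 0.34·0.244711 = 0.239654
s=1.480000, p=0.239654:
  k1 = f(1.480000, 0.239654) = 0.294857
  k2 = f(1.650000, 0.289780) = 0.342004
  p ← 0.239654 + 0.34·0.342004 = 0.355935
p(1.82) ≈ 0.3559

0.3559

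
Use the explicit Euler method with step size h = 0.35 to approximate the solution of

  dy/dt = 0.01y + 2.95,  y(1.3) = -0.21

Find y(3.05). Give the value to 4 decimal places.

Euler: y_{n+1} = y_n + h·f(t_n, y_n).
t=1.300000, y=-0.210000: f=2.947900 → y ← -0.210000 + 0.35·2.947900 = 0.821765
t=1.650000, y=0.821765: f=2.958218 → y ← 0.821765 + 0.35·2.958218 = 1.857141
t=2.000000, y=1.857141: f=2.968571 → y ← 1.857141 + 0.35·2.968571 = 2.896141
t=2.350000, y=2.896141: f=2.978961 → y ← 2.896141 + 0.35·2.978961 = 3.938778
t=2.700000, y=3.938778: f=2.989388 → y ← 3.938778 + 0.35·2.989388 = 4.985063
y(3.05) ≈ 4.9851

4.9851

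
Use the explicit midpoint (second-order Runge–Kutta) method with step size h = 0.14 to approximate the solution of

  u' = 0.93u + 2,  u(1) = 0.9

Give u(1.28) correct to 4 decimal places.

Midpoint: k1 = f(x_n, u_n); k2 = f(x_n + h/2, u_n + (h/2)·k1); u_{n+1} = u_n + h·k2.
x=1.000000, u=0.900000:
  k1 = f(1.000000, 0.900000) = 2.837000
  k2 = f(1.070000, 1.098590) = 3.021689
  u ← 0.900000 + 0.14·3.021689 = 1.323036
x=1.140000, u=1.323036:
  k1 = f(1.140000, 1.323036) = 3.230424
  k2 = f(1.210000, 1.549166) = 3.440724
  u ← 1.323036 + 0.14·3.440724 = 1.804738
u(1.28) ≈ 1.8047

1.8047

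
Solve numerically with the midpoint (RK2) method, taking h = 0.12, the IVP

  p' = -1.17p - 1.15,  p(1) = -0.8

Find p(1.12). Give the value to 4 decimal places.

-0.8239

Midpoint: k1 = f(x_n, p_n); k2 = f(x_n + h/2, p_n + (h/2)·k1); p_{n+1} = p_n + h·k2.
x=1.000000, p=-0.800000:
  k1 = f(1.000000, -0.800000) = -0.214000
  k2 = f(1.060000, -0.812840) = -0.198977
  p ← -0.800000 + 0.12·(-0.198977) = -0.823877
p(1.12) ≈ -0.8239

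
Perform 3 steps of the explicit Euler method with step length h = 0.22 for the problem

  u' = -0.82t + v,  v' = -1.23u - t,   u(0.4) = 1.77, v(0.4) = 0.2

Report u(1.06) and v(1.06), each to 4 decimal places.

1.1833, -1.5787

Euler on (u,v): u_{n+1} = u_n + h·u', v_{n+1} = v_n + h·v'.
0.400000: (1.770000, 0.200000); f=(-0.128000, -2.577100) → (1.741840, -0.366962)
0.620000: (1.741840, -0.366962); f=(-0.875362, -2.762463) → (1.549260, -0.974704)
0.840000: (1.549260, -0.974704); f=(-1.663504, -2.745590) → (1.183290, -1.578734)
(u(1.06), v(1.06)) ≈ (1.1833, -1.5787)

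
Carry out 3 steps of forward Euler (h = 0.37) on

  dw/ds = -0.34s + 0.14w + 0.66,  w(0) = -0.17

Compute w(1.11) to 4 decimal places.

Euler: w_{n+1} = w_n + h·f(s_n, w_n).
s=0.000000, w=-0.170000: f=0.636200 → w ← -0.170000 + 0.37·0.636200 = 0.065394
s=0.370000, w=0.065394: f=0.543355 → w ← 0.065394 + 0.37·0.543355 = 0.266435
s=0.740000, w=0.266435: f=0.445701 → w ← 0.266435 + 0.37·0.445701 = 0.431345
w(1.11) ≈ 0.4313

0.4313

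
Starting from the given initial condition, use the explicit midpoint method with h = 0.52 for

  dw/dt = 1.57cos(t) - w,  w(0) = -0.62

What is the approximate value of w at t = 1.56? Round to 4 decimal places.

Midpoint: k1 = f(t_n, w_n); k2 = f(t_n + h/2, w_n + (h/2)·k1); w_{n+1} = w_n + h·k2.
t=0.000000, w=-0.620000:
  k1 = f(0.000000, -0.620000) = 2.190000
  k2 = f(0.260000, -0.050600) = 1.567832
  w ← -0.620000 + 0.52·1.567832 = 0.195273
t=0.520000, w=0.195273:
  k1 = f(0.520000, 0.195273) = 1.167203
  k2 = f(0.780000, 0.498746) = 0.617389
  w ← 0.195273 + 0.52·0.617389 = 0.516315
t=1.040000, w=0.516315:
  k1 = f(1.040000, 0.516315) = 0.278451
  k2 = f(1.300000, 0.588712) = -0.168739
  w ← 0.516315 + 0.52·(-0.168739) = 0.428571
w(1.56) ≈ 0.4286

0.4286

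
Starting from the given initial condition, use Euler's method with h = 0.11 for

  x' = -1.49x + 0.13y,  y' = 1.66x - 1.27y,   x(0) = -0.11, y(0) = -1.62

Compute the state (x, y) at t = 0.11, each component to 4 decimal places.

Euler on (x,y): x_{n+1} = x_n + h·x', y_{n+1} = y_n + h·y'.
0.000000: (-0.110000, -1.620000); f=(-0.046700, 1.874800) → (-0.115137, -1.413772)
(x(0.11), y(0.11)) ≈ (-0.1151, -1.4138)

-0.1151, -1.4138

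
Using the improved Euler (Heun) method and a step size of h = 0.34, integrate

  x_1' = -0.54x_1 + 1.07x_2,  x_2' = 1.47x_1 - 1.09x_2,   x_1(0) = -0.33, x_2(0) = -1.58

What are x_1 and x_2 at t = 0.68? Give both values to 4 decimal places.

Heun on (x_1,x_2): k1 = f(t_n, state_n); k2 = f(t_n + h, state_n + h·k1); state_{n+1} = state_n + (h/2)·(k1 + k2).
0.000000: (-0.330000, -1.580000)
  k1 = (-1.512400, 1.237100)
  predictor → (-0.844216, -1.159386)
  k2 = (-0.784666, 0.022733)
  → (-0.720501, -1.365828)
0.340000: (-0.720501, -1.365828)
  k1 = (-1.072366, 0.429616)
  predictor → (-1.085106, -1.219759)
  k2 = (-0.719185, -0.265568)
  → (-1.025065, -1.337940)
(x_1(0.68), x_2(0.68)) ≈ (-1.0251, -1.3379)

-1.0251, -1.3379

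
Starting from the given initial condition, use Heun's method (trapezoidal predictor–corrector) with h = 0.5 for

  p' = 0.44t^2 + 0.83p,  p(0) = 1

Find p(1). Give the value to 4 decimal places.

Heun: k1 = f(t_n, p_n); k2 = f(t_n + h, p_n + h·k1); p_{n+1} = p_n + (h/2)·(k1 + k2).
t=0.000000, p=1.000000:
  k1 = f(0.000000, 1.000000) = 0.830000
  k2 = f(0.500000, 1.415000) = 1.284450
  p ← 1.000000 + (0.5/2)·(0.830000 + 1.284450) = 1.528612
t=0.500000, p=1.528612:
  k1 = f(0.500000, 1.528612) = 1.378748
  k2 = f(1.000000, 2.217987) = 2.280929
  p ← 1.528612 + (0.5/2)·(1.378748 + 2.280929) = 2.443532
p(1) ≈ 2.4435

2.4435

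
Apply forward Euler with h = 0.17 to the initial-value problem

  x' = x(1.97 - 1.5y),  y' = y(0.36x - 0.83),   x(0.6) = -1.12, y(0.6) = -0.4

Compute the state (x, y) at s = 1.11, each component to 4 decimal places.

-3.1806, -0.1730

Euler on (x,y): x_{n+1} = x_n + h·x', y_{n+1} = y_n + h·y'.
0.600000: (-1.120000, -0.400000); f=(-2.878400, 0.493280) → (-1.609328, -0.316142)
0.770000: (-1.609328, -0.316142); f=(-3.933541, 0.445558) → (-2.278030, -0.240398)
0.940000: (-2.278030, -0.240398); f=(-5.309168, 0.396678) → (-3.180589, -0.172962)
(x(1.11), y(1.11)) ≈ (-3.1806, -0.1730)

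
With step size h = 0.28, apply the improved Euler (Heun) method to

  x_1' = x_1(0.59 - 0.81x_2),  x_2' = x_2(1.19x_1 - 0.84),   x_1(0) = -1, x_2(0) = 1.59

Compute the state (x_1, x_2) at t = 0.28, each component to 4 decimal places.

-0.9061, 0.9654

Heun on (x_1,x_2): k1 = f(t_n, state_n); k2 = f(t_n + h, state_n + h·k1); state_{n+1} = state_n + (h/2)·(k1 + k2).
0.000000: (-1.000000, 1.590000)
  k1 = (0.697900, -3.227700)
  predictor → (-0.804588, 0.686244)
  k2 = (-0.027471, -1.233496)
  → (-0.906140, 0.965433)
(x_1(0.28), x_2(0.28)) ≈ (-0.9061, 0.9654)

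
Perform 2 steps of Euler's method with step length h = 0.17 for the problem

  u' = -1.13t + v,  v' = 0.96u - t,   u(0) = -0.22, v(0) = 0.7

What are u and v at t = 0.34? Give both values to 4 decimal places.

-0.0208, 0.6187

Euler on (u,v): u_{n+1} = u_n + h·u', v_{n+1} = v_n + h·v'.
0.000000: (-0.220000, 0.700000); f=(0.700000, -0.211200) → (-0.101000, 0.664096)
0.170000: (-0.101000, 0.664096); f=(0.471996, -0.266960) → (-0.020761, 0.618713)
(u(0.34), v(0.34)) ≈ (-0.0208, 0.6187)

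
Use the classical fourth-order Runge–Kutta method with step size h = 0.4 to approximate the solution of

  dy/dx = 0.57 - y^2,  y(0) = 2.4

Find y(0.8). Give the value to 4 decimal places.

1.0291

RK4: k1 = f(x_n, y_n); k2 = f(x_n + h/2, y_n + (h/2)·k1); k3 = f(x_n + h/2, y_n + (h/2)·k2); k4 = f(x_n + h, y_n + h·k3); y_{n+1} = y_n + (h/6)·(k1 + 2k2 + 2k3 + k4).
x=0.000000, y=2.400000:
  k1 = f(0.000000, 2.400000) = -5.190000
  k2 = f(0.200000, 1.362000) = -1.285044
  k3 = f(0.200000, 2.142991) = -4.022411
  k4 = f(0.400000, 0.791035) = -0.055737
  y ← 2.400000 + (0.4/6)·(k1 + 2k2 + 2k3 + k4) = 1.342623
x=0.400000, y=1.342623:
  k1 = f(0.400000, 1.342623) = -1.232638
  k2 = f(0.600000, 1.096096) = -0.631426
  k3 = f(0.600000, 1.216338) = -0.909479
  k4 = f(0.800000, 0.978832) = -0.388112
  y ← 1.342623 + (0.4/6)·(k1 + 2k2 + 2k3 + k4) = 1.029119
y(0.8) ≈ 1.0291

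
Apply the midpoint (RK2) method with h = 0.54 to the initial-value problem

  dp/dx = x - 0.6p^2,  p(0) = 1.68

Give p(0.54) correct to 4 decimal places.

1.3414

Midpoint: k1 = f(x_n, p_n); k2 = f(x_n + h/2, p_n + (h/2)·k1); p_{n+1} = p_n + h·k2.
x=0.000000, p=1.680000:
  k1 = f(0.000000, 1.680000) = -1.693440
  k2 = f(0.270000, 1.222771) = -0.627102
  p ← 1.680000 + 0.54·(-0.627102) = 1.341365
p(0.54) ≈ 1.3414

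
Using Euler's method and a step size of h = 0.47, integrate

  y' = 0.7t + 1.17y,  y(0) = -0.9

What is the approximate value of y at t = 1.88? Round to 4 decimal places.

Euler: y_{n+1} = y_n + h·f(t_n, y_n).
t=0.000000, y=-0.900000: f=-1.053000 → y ← -0.900000 + 0.47·(-1.053000) = -1.394910
t=0.470000, y=-1.394910: f=-1.303045 → y ← -1.394910 + 0.47·(-1.303045) = -2.007341
t=0.940000, y=-2.007341: f=-1.690589 → y ← -2.007341 + 0.47·(-1.690589) = -2.801918
t=1.410000, y=-2.801918: f=-2.291244 → y ← -2.801918 + 0.47·(-2.291244) = -3.878802
y(1.88) ≈ -3.8788

-3.8788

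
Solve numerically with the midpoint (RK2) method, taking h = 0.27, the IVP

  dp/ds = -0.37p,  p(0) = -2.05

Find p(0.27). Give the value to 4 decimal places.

-1.8554

Midpoint: k1 = f(s_n, p_n); k2 = f(s_n + h/2, p_n + (h/2)·k1); p_{n+1} = p_n + h·k2.
s=0.000000, p=-2.050000:
  k1 = f(0.000000, -2.050000) = 0.758500
  k2 = f(0.135000, -1.947602) = 0.720613
  p ← -2.050000 + 0.27·0.720613 = -1.855435
p(0.27) ≈ -1.8554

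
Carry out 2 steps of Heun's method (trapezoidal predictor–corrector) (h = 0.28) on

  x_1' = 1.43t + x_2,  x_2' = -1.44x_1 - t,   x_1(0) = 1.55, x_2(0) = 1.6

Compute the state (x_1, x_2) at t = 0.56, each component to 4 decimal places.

Heun on (x_1,x_2): k1 = f(t_n, state_n); k2 = f(t_n + h, state_n + h·k1); state_{n+1} = state_n + (h/2)·(k1 + k2).
0.000000: (1.550000, 1.600000)
  k1 = (1.600000, -2.232000)
  predictor → (1.998000, 0.975040)
  k2 = (1.375440, -3.157120)
  → (1.966562, 0.845523)
0.280000: (1.966562, 0.845523)
  k1 = (1.245923, -3.111849)
  predictor → (2.315420, -0.025794)
  k2 = (0.775006, -3.894205)
  → (2.249492, -0.135324)
(x_1(0.56), x_2(0.56)) ≈ (2.2495, -0.1353)

2.2495, -0.1353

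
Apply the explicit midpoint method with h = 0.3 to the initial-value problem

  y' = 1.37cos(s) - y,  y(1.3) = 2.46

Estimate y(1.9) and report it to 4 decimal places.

Midpoint: k1 = f(s_n, y_n); k2 = f(s_n + h/2, y_n + (h/2)·k1); y_{n+1} = y_n + h·k2.
s=1.300000, y=2.460000:
  k1 = f(1.300000, 2.460000) = -2.093527
  k2 = f(1.450000, 2.145971) = -1.980882
  y ← 2.460000 + 0.3·(-1.980882) = 1.865735
s=1.600000, y=1.865735:
  k1 = f(1.600000, 1.865735) = -1.905739
  k2 = f(1.750000, 1.579875) = -1.824072
  y ← 1.865735 + 0.3·(-1.824072) = 1.318514
y(1.9) ≈ 1.3185

1.3185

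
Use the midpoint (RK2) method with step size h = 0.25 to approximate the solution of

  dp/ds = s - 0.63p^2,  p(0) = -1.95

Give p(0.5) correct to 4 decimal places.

Midpoint: k1 = f(s_n, p_n); k2 = f(s_n + h/2, p_n + (h/2)·k1); p_{n+1} = p_n + h·k2.
s=0.000000, p=-1.950000:
  k1 = f(0.000000, -1.950000) = -2.395575
  k2 = f(0.125000, -2.249447) = -3.062807
  p ← -1.950000 + 0.25·(-3.062807) = -2.715702
s=0.250000, p=-2.715702:
  k1 = f(0.250000, -2.715702) = -4.396273
  k2 = f(0.375000, -3.265236) = -6.341912
  p ← -2.715702 + 0.25·(-6.341912) = -4.301180
p(0.5) ≈ -4.3012

-4.3012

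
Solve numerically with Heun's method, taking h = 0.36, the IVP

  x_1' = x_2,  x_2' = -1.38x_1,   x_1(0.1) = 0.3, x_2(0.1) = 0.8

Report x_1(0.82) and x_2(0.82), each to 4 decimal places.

Heun on (x_1,x_2): k1 = f(s_n, state_n); k2 = f(s_n + h, state_n + h·k1); state_{n+1} = state_n + (h/2)·(k1 + k2).
0.100000: (0.300000, 0.800000)
  k1 = (0.800000, -0.414000)
  predictor → (0.588000, 0.650960)
  k2 = (0.650960, -0.811440)
  → (0.561173, 0.579421)
0.460000: (0.561173, 0.579421)
  k1 = (0.579421, -0.774418)
  predictor → (0.769764, 0.300630)
  k2 = (0.300630, -1.062275)
  → (0.719582, 0.248816)
(x_1(0.82), x_2(0.82)) ≈ (0.7196, 0.2488)

0.7196, 0.2488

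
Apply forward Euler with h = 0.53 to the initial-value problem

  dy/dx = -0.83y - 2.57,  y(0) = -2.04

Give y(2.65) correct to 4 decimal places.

-3.0382

Euler: y_{n+1} = y_n + h·f(x_n, y_n).
x=0.000000, y=-2.040000: f=-0.876800 → y ← -2.040000 + 0.53·(-0.876800) = -2.504704
x=0.530000, y=-2.504704: f=-0.491096 → y ← -2.504704 + 0.53·(-0.491096) = -2.764985
x=1.060000, y=-2.764985: f=-0.275063 → y ← -2.764985 + 0.53·(-0.275063) = -2.910768
x=1.590000, y=-2.910768: f=-0.154063 → y ← -2.910768 + 0.53·(-0.154063) = -2.992421
x=2.120000, y=-2.992421: f=-0.086290 → y ← -2.992421 + 0.53·(-0.086290) = -3.038155
y(2.65) ≈ -3.0382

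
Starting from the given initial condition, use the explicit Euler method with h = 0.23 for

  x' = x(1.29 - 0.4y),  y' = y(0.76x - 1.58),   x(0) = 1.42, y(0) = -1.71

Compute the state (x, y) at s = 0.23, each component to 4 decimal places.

2.0647, -1.5130

Euler on (x,y): x_{n+1} = x_n + h·x', y_{n+1} = y_n + h·y'.
0.000000: (1.420000, -1.710000); f=(2.803080, 0.856368) → (2.064708, -1.513035)
(x(0.23), y(0.23)) ≈ (2.0647, -1.5130)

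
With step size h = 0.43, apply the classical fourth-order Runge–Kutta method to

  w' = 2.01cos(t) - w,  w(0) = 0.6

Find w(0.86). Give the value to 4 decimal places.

1.2456

RK4: k1 = f(t_n, w_n); k2 = f(t_n + h/2, w_n + (h/2)·k1); k3 = f(t_n + h/2, w_n + (h/2)·k2); k4 = f(t_n + h, w_n + h·k3); w_{n+1} = w_n + (h/6)·(k1 + 2k2 + 2k3 + k4).
t=0.000000, w=0.600000:
  k1 = f(0.000000, 0.600000) = 1.410000
  k2 = f(0.215000, 0.903150) = 1.060573
  k3 = f(0.215000, 0.828023) = 1.135699
  k4 = f(0.430000, 1.088351) = 0.738670
  w ← 0.600000 + (0.43/6)·(k1 + 2k2 + 2k3 + k4) = 1.068787
t=0.430000, w=1.068787:
  k1 = f(0.430000, 1.068787) = 0.758234
  k2 = f(0.645000, 1.231807) = 0.374383
  k3 = f(0.645000, 1.149279) = 0.456911
  k4 = f(0.860000, 1.265259) = 0.046140
  w ← 1.068787 + (0.43/6)·(k1 + 2k2 + 2k3 + k4) = 1.245586
w(0.86) ≈ 1.2456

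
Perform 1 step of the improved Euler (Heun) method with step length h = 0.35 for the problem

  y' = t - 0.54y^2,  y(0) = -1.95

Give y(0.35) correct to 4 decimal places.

Heun: k1 = f(t_n, y_n); k2 = f(t_n + h, y_n + h·k1); y_{n+1} = y_n + (h/2)·(k1 + k2).
t=0.000000, y=-1.950000:
  k1 = f(0.000000, -1.950000) = -2.053350
  k2 = f(0.350000, -2.668673) = -3.495779
  y ← -1.950000 + (0.35/2)·(-2.053350 + (-3.495779)) = -2.921098
y(0.35) ≈ -2.9211

-2.9211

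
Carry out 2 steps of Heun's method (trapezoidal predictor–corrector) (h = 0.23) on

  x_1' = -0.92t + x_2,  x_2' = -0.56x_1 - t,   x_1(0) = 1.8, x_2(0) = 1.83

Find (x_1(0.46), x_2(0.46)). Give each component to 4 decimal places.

2.4139, 1.1660

Heun on (x_1,x_2): k1 = f(t_n, state_n); k2 = f(t_n + h, state_n + h·k1); state_{n+1} = state_n + (h/2)·(k1 + k2).
0.000000: (1.800000, 1.830000)
  k1 = (1.830000, -1.008000)
  predictor → (2.220900, 1.598160)
  k2 = (1.386560, -1.473704)
  → (2.169904, 1.544604)
0.230000: (2.169904, 1.544604)
  k1 = (1.333004, -1.445146)
  predictor → (2.476495, 1.212220)
  k2 = (0.789020, -1.846837)
  → (2.413937, 1.166026)
(x_1(0.46), x_2(0.46)) ≈ (2.4139, 1.1660)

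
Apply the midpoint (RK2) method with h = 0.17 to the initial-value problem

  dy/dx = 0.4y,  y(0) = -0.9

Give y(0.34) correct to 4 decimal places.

Midpoint: k1 = f(x_n, y_n); k2 = f(x_n + h/2, y_n + (h/2)·k1); y_{n+1} = y_n + h·k2.
x=0.000000, y=-0.900000:
  k1 = f(0.000000, -0.900000) = -0.360000
  k2 = f(0.085000, -0.930600) = -0.372240
  y ← -0.900000 + 0.17·(-0.372240) = -0.963281
x=0.170000, y=-0.963281:
  k1 = f(0.170000, -0.963281) = -0.385312
  k2 = f(0.255000, -0.996032) = -0.398413
  y ← -0.963281 + 0.17·(-0.398413) = -1.031011
y(0.34) ≈ -1.0310

-1.0310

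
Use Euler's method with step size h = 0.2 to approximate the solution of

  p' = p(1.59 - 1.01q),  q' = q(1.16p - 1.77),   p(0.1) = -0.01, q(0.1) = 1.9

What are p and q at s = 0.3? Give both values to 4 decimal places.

-0.0093, 1.2230

Euler on (p,q): p_{n+1} = p_n + h·p', q_{n+1} = q_n + h·q'.
0.100000: (-0.010000, 1.900000); f=(0.003290, -3.385040) → (-0.009342, 1.222992)
(p(0.3), q(0.3)) ≈ (-0.0093, 1.2230)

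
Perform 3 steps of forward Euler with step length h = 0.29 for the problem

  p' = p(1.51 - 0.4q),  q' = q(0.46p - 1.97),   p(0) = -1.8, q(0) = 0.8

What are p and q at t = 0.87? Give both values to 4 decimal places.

Euler on (p,q): p_{n+1} = p_n + h·p', q_{n+1} = q_n + h·q'.
0.000000: (-1.800000, 0.800000); f=(-2.142000, -2.238400) → (-2.421180, 0.150864)
0.290000: (-2.421180, 0.150864); f=(-3.509874, -0.465226) → (-3.439044, 0.015949)
0.580000: (-3.439044, 0.015949); f=(-5.171017, -0.056649) → (-4.938638, -0.000480)
(p(0.87), q(0.87)) ≈ (-4.9386, -0.0005)

-4.9386, -0.0005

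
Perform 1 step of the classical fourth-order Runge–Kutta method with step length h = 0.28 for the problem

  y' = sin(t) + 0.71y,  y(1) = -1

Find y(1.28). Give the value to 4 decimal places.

RK4: k1 = f(t_n, y_n); k2 = f(t_n + h/2, y_n + (h/2)·k1); k3 = f(t_n + h/2, y_n + (h/2)·k2); k4 = f(t_n + h, y_n + h·k3); y_{n+1} = y_n + (h/6)·(k1 + 2k2 + 2k3 + k4).
t=1.000000, y=-1.000000:
  k1 = f(1.000000, -1.000000) = 0.131471
  k2 = f(1.140000, -0.981594) = 0.211702
  k3 = f(1.140000, -0.970362) = 0.219677
  k4 = f(1.280000, -0.938491) = 0.291688
  y ← -1.000000 + (0.28/6)·(k1 + 2k2 + 2k3 + k4) = -0.939991
y(1.28) ≈ -0.9400

-0.9400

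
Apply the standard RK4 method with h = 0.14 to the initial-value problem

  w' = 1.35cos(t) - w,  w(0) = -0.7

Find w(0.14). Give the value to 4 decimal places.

RK4: k1 = f(t_n, w_n); k2 = f(t_n + h/2, w_n + (h/2)·k1); k3 = f(t_n + h/2, w_n + (h/2)·k2); k4 = f(t_n + h, w_n + h·k3); w_{n+1} = w_n + (h/6)·(k1 + 2k2 + 2k3 + k4).
t=0.000000, w=-0.700000:
  k1 = f(0.000000, -0.700000) = 2.050000
  k2 = f(0.070000, -0.556500) = 1.903194
  k3 = f(0.070000, -0.566776) = 1.913470
  k4 = f(0.140000, -0.432114) = 1.768906
  w ← -0.700000 + (0.14/6)·(k1 + 2k2 + 2k3 + k4) = -0.432781
w(0.14) ≈ -0.4328

-0.4328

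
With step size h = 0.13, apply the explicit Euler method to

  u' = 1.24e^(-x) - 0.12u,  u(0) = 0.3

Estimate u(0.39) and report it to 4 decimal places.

0.7060

Euler: u_{n+1} = u_n + h·f(x_n, u_n).
x=0.000000, u=0.300000: f=1.204000 → u ← 0.300000 + 0.13·1.204000 = 0.456520
x=0.130000, u=0.456520: f=1.034056 → u ← 0.456520 + 0.13·1.034056 = 0.590947
x=0.260000, u=0.590947: f=0.885190 → u ← 0.590947 + 0.13·0.885190 = 0.706022
u(0.39) ≈ 0.7060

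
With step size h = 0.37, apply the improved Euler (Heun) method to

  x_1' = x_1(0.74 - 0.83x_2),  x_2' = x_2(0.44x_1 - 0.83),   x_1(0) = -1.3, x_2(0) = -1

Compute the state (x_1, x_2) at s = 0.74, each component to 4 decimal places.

Heun on (x_1,x_2): k1 = f(s_n, state_n); k2 = f(s_n + h, state_n + h·k1); state_{n+1} = state_n + (h/2)·(k1 + k2).
0.000000: (-1.300000, -1.000000)
  k1 = (-2.041000, 1.402000)
  predictor → (-2.055170, -0.481260)
  k2 = (-2.341755, 0.834637)
  → (-2.110810, -0.586222)
0.370000: (-2.110810, -0.586222)
  k1 = (-2.589044, 1.031022)
  predictor → (-3.068756, -0.204744)
  k2 = (-2.792376, 0.446394)
  → (-3.106372, -0.312900)
(x_1(0.74), x_2(0.74)) ≈ (-3.1064, -0.3129)

-3.1064, -0.3129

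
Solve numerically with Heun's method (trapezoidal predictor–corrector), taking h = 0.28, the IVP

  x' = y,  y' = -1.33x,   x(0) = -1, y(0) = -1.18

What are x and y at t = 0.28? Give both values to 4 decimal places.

Heun on (x,y): k1 = f(t_n, state_n); k2 = f(t_n + h, state_n + h·k1); state_{n+1} = state_n + (h/2)·(k1 + k2).
0.000000: (-1.000000, -1.180000)
  k1 = (-1.180000, 1.330000)
  predictor → (-1.330400, -0.807600)
  k2 = (-0.807600, 1.769432)
  → (-1.278264, -0.746080)
(x(0.28), y(0.28)) ≈ (-1.2783, -0.7461)

-1.2783, -0.7461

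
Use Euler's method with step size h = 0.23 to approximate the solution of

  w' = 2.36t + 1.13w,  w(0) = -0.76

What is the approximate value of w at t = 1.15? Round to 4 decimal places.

-0.7954

Euler: w_{n+1} = w_n + h·f(t_n, w_n).
t=0.000000, w=-0.760000: f=-0.858800 → w ← -0.760000 + 0.23·(-0.858800) = -0.957524
t=0.230000, w=-0.957524: f=-0.539202 → w ← -0.957524 + 0.23·(-0.539202) = -1.081540
t=0.460000, w=-1.081540: f=-0.136541 → w ← -1.081540 + 0.23·(-0.136541) = -1.112945
t=0.690000, w=-1.112945: f=0.370772 → w ← -1.112945 + 0.23·0.370772 = -1.027667
t=0.920000, w=-1.027667: f=1.009936 → w ← -1.027667 + 0.23·1.009936 = -0.795382
w(1.15) ≈ -0.7954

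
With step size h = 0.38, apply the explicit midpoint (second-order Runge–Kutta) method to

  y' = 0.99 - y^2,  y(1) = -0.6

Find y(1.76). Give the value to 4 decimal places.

0.0571

Midpoint: k1 = f(t_n, y_n); k2 = f(t_n + h/2, y_n + (h/2)·k1); y_{n+1} = y_n + h·k2.
t=1.000000, y=-0.600000:
  k1 = f(1.000000, -0.600000) = 0.630000
  k2 = f(1.190000, -0.480300) = 0.759312
  y ← -0.600000 + 0.38·0.759312 = -0.311461
t=1.380000, y=-0.311461:
  k1 = f(1.380000, -0.311461) = 0.892992
  k2 = f(1.570000, -0.141793) = 0.969895
  y ← -0.311461 + 0.38·0.969895 = 0.057099
y(1.76) ≈ 0.0571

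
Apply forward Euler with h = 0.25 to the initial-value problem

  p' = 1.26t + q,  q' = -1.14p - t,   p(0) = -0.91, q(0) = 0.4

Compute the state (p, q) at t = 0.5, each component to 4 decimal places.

Euler on (p,q): p_{n+1} = p_n + h·p', q_{n+1} = q_n + h·q'.
0.000000: (-0.910000, 0.400000); f=(0.400000, 1.037400) → (-0.810000, 0.659350)
0.250000: (-0.810000, 0.659350); f=(0.974350, 0.673400) → (-0.566412, 0.827700)
(p(0.5), q(0.5)) ≈ (-0.5664, 0.8277)

-0.5664, 0.8277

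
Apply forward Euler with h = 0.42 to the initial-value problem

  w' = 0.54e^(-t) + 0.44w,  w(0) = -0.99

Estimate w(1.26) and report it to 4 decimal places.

Euler: w_{n+1} = w_n + h·f(t_n, w_n).
t=0.000000, w=-0.990000: f=0.104400 → w ← -0.990000 + 0.42·0.104400 = -0.946152
t=0.420000, w=-0.946152: f=-0.061502 → w ← -0.946152 + 0.42·(-0.061502) = -0.971983
t=0.840000, w=-0.971983: f=-0.194549 → w ← -0.971983 + 0.42·(-0.194549) = -1.053693
w(1.26) ≈ -1.0537

-1.0537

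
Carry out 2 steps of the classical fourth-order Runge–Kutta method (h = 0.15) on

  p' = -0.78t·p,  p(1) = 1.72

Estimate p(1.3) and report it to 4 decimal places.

1.3142

RK4: k1 = f(t_n, p_n); k2 = f(t_n + h/2, p_n + (h/2)·k1); k3 = f(t_n + h/2, p_n + (h/2)·k2); k4 = f(t_n + h, p_n + h·k3); p_{n+1} = p_n + (h/6)·(k1 + 2k2 + 2k3 + k4).
t=1.000000, p=1.720000:
  k1 = f(1.000000, 1.720000) = -1.341600
  k2 = f(1.075000, 1.619380) = -1.357850
  k3 = f(1.075000, 1.618161) = -1.356828
  k4 = f(1.150000, 1.516476) = -1.360279
  p ← 1.720000 + (0.15/6)·(k1 + 2k2 + 2k3 + k4) = 1.516719
t=1.150000, p=1.516719:
  k1 = f(1.150000, 1.516719) = -1.360497
  k2 = f(1.225000, 1.414682) = -1.351728
  k3 = f(1.225000, 1.415339) = -1.352357
  k4 = f(1.300000, 1.313866) = -1.332260
  p ← 1.516719 + (0.15/6)·(k1 + 2k2 + 2k3 + k4) = 1.314196
p(1.3) ≈ 1.3142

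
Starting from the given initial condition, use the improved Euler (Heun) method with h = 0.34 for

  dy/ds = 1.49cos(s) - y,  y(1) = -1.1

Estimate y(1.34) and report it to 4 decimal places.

Heun: k1 = f(s_n, y_n); k2 = f(s_n + h, y_n + h·k1); y_{n+1} = y_n + (h/2)·(k1 + k2).
s=1.000000, y=-1.100000:
  k1 = f(1.000000, -1.100000) = 1.905050
  k2 = f(1.340000, -0.452283) = 0.793125
  y ← -1.100000 + (0.34/2)·(1.905050 + 0.793125) = -0.641310
y(1.34) ≈ -0.6413

-0.6413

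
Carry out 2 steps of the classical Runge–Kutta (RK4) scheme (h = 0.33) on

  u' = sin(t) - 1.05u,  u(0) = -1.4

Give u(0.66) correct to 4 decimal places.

-0.5318

RK4: k1 = f(t_n, u_n); k2 = f(t_n + h/2, u_n + (h/2)·k1); k3 = f(t_n + h/2, u_n + (h/2)·k2); k4 = f(t_n + h, u_n + h·k3); u_{n+1} = u_n + (h/6)·(k1 + 2k2 + 2k3 + k4).
t=0.000000, u=-1.400000:
  k1 = f(0.000000, -1.400000) = 1.470000
  k2 = f(0.165000, -1.157450) = 1.379575
  k3 = f(0.165000, -1.172370) = 1.395241
  k4 = f(0.330000, -0.939570) = 1.310592
  u ← -1.400000 + (0.33/6)·(k1 + 2k2 + 2k3 + k4) = -0.941838
t=0.330000, u=-0.941838:
  k1 = f(0.330000, -0.941838) = 1.312973
  k2 = f(0.495000, -0.725197) = 1.236489
  k3 = f(0.495000, -0.737817) = 1.249740
  k4 = f(0.660000, -0.529424) = 1.169012
  u ← -0.941838 + (0.33/6)·(k1 + 2k2 + 2k3 + k4) = -0.531843
u(0.66) ≈ -0.5318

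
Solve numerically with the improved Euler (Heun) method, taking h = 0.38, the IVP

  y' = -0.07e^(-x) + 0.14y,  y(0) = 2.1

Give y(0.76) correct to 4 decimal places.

2.2955

Heun: k1 = f(x_n, y_n); k2 = f(x_n + h, y_n + h·k1); y_{n+1} = y_n + (h/2)·(k1 + k2).
x=0.000000, y=2.100000:
  k1 = f(0.000000, 2.100000) = 0.224000
  k2 = f(0.380000, 2.185120) = 0.258047
  y ← 2.100000 + (0.38/2)·(0.224000 + 0.258047) = 2.191589
x=0.380000, y=2.191589:
  k1 = f(0.380000, 2.191589) = 0.258952
  k2 = f(0.760000, 2.289991) = 0.287862
  y ← 2.191589 + (0.38/2)·(0.258952 + 0.287862) = 2.295484
y(0.76) ≈ 2.2955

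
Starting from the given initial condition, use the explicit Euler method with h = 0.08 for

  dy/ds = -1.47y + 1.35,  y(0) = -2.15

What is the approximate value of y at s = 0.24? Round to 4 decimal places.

-1.1898

Euler: y_{n+1} = y_n + h·f(s_n, y_n).
s=0.000000, y=-2.150000: f=4.510500 → y ← -2.150000 + 0.08·4.510500 = -1.789160
s=0.080000, y=-1.789160: f=3.980065 → y ← -1.789160 + 0.08·3.980065 = -1.470755
s=0.160000, y=-1.470755: f=3.512010 → y ← -1.470755 + 0.08·3.512010 = -1.189794
y(0.24) ≈ -1.1898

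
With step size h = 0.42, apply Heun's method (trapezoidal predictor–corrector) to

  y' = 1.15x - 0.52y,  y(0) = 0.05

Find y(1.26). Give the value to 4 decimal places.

0.7820

Heun: k1 = f(x_n, y_n); k2 = f(x_n + h, y_n + h·k1); y_{n+1} = y_n + (h/2)·(k1 + k2).
x=0.000000, y=0.050000:
  k1 = f(0.000000, 0.050000) = -0.026000
  k2 = f(0.420000, 0.039080) = 0.462678
  y ← 0.050000 + (0.42/2)·(-0.026000 + 0.462678) = 0.141702
x=0.420000, y=0.141702:
  k1 = f(0.420000, 0.141702) = 0.409315
  k2 = f(0.840000, 0.313615) = 0.802920
  y ← 0.141702 + (0.42/2)·(0.409315 + 0.802920) = 0.396272
x=0.840000, y=0.396272:
  k1 = f(0.840000, 0.396272) = 0.759939
  k2 = f(1.260000, 0.715446) = 1.076968
  y ← 0.396272 + (0.42/2)·(0.759939 + 1.076968) = 0.782022
y(1.26) ≈ 0.7820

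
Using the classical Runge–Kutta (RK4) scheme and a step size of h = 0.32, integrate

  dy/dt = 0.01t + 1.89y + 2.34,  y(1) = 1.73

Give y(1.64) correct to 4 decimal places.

8.7189

RK4: k1 = f(t_n, y_n); k2 = f(t_n + h/2, y_n + (h/2)·k1); k3 = f(t_n + h/2, y_n + (h/2)·k2); k4 = f(t_n + h, y_n + h·k3); y_{n+1} = y_n + (h/6)·(k1 + 2k2 + 2k3 + k4).
t=1.000000, y=1.730000:
  k1 = f(1.000000, 1.730000) = 5.619700
  k2 = f(1.160000, 2.629152) = 7.320697
  k3 = f(1.160000, 2.901312) = 7.835079
  k4 = f(1.320000, 4.237225) = 10.361556
  y ← 1.730000 + (0.32/6)·(k1 + 2k2 + 2k3 + k4) = 4.198950
t=1.320000, y=4.198950:
  k1 = f(1.320000, 4.198950) = 10.289215
  k2 = f(1.480000, 5.845224) = 13.402274
  k3 = f(1.480000, 6.343314) = 14.343663
  k4 = f(1.640000, 8.788922) = 18.967462
  y ← 4.198950 + (0.32/6)·(k1 + 2k2 + 2k3 + k4) = 8.718872
y(1.64) ≈ 8.7189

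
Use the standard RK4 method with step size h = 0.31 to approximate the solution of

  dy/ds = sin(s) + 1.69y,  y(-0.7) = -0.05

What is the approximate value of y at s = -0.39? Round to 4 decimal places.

-0.2994

RK4: k1 = f(s_n, y_n); k2 = f(s_n + h/2, y_n + (h/2)·k1); k3 = f(s_n + h/2, y_n + (h/2)·k2); k4 = f(s_n + h, y_n + h·k3); y_{n+1} = y_n + (h/6)·(k1 + 2k2 + 2k3 + k4).
s=-0.700000, y=-0.050000:
  k1 = f(-0.700000, -0.050000) = -0.728718
  k2 = f(-0.545000, -0.162951) = -0.793806
  k3 = f(-0.545000, -0.173040) = -0.810855
  k4 = f(-0.390000, -0.301365) = -0.889496
  y ← -0.050000 + (0.31/6)·(k1 + 2k2 + 2k3 + k4) = -0.299423
y(-0.39) ≈ -0.2994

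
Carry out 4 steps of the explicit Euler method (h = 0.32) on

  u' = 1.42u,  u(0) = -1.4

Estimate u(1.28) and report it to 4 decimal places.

Euler: u_{n+1} = u_n + h·f(s_n, u_n).
s=0.000000, u=-1.400000: f=-1.988000 → u ← -1.400000 + 0.32·(-1.988000) = -2.036160
s=0.320000, u=-2.036160: f=-2.891347 → u ← -2.036160 + 0.32·(-2.891347) = -2.961391
s=0.640000, u=-2.961391: f=-4.205175 → u ← -2.961391 + 0.32·(-4.205175) = -4.307047
s=0.960000, u=-4.307047: f=-6.116007 → u ← -4.307047 + 0.32·(-6.116007) = -6.264169
u(1.28) ≈ -6.2642

-6.2642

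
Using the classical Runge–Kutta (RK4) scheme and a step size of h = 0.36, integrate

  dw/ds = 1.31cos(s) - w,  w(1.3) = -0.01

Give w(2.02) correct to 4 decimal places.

RK4: k1 = f(s_n, w_n); k2 = f(s_n + h/2, w_n + (h/2)·k1); k3 = f(s_n + h/2, w_n + (h/2)·k2); k4 = f(s_n + h, w_n + h·k3); w_{n+1} = w_n + (h/6)·(k1 + 2k2 + 2k3 + k4).
s=1.300000, w=-0.010000:
  k1 = f(1.300000, -0.010000) = 0.360423
  k2 = f(1.480000, 0.054876) = 0.063904
  k3 = f(1.480000, 0.001503) = 0.117277
  k4 = f(1.660000, 0.032220) = -0.148922
  w ← -0.010000 + (0.36/6)·(k1 + 2k2 + 2k3 + k4) = 0.024432
s=1.660000, w=0.024432:
  k1 = f(1.660000, 0.024432) = -0.141134
  k2 = f(1.840000, -0.000972) = -0.347440
  k3 = f(1.840000, -0.038107) = -0.310305
  k4 = f(2.020000, -0.087278) = -0.481587
  w ← 0.024432 + (0.36/6)·(k1 + 2k2 + 2k3 + k4) = -0.091861
w(2.02) ≈ -0.0919

-0.0919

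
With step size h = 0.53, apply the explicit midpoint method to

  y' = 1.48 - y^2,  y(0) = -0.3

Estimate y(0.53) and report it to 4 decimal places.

0.4819

Midpoint: k1 = f(x_n, y_n); k2 = f(x_n + h/2, y_n + (h/2)·k1); y_{n+1} = y_n + h·k2.
x=0.000000, y=-0.300000:
  k1 = f(0.000000, -0.300000) = 1.390000
  k2 = f(0.265000, 0.068350) = 1.475328
  y ← -0.300000 + 0.53·1.475328 = 0.481924
y(0.53) ≈ 0.4819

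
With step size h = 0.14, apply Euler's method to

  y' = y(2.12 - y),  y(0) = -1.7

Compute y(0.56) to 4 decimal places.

Euler: y_{n+1} = y_n + h·f(x_n, y_n).
x=0.000000, y=-1.700000: f=-6.494000 → y ← -1.700000 + 0.14·(-6.494000) = -2.609160
x=0.140000, y=-2.609160: f=-12.339135 → y ← -2.609160 + 0.14·(-12.339135) = -4.336639
x=0.280000, y=-4.336639: f=-28.000112 → y ← -4.336639 + 0.14·(-28.000112) = -8.256655
x=0.420000, y=-8.256655: f=-85.676452 → y ← -8.256655 + 0.14·(-85.676452) = -20.251358
y(0.56) ≈ -20.2514

-20.2514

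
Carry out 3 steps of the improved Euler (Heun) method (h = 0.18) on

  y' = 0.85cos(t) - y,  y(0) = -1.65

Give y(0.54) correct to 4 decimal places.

Heun: k1 = f(t_n, y_n); k2 = f(t_n + h, y_n + h·k1); y_{n+1} = y_n + (h/2)·(k1 + k2).
t=0.000000, y=-1.650000:
  k1 = f(0.000000, -1.650000) = 2.500000
  k2 = f(0.180000, -1.200000) = 2.036267
  y ← -1.650000 + (0.18/2)·(2.500000 + 2.036267) = -1.241736
t=0.180000, y=-1.241736:
  k1 = f(0.180000, -1.241736) = 2.078003
  k2 = f(0.360000, -0.867695) = 1.663208
  y ← -1.241736 + (0.18/2)·(2.078003 + 1.663208) = -0.905027
t=0.360000, y=-0.905027:
  k1 = f(0.360000, -0.905027) = 1.700539
  k2 = f(0.540000, -0.598930) = 1.327982
  y ← -0.905027 + (0.18/2)·(1.700539 + 1.327982) = -0.632460
y(0.54) ≈ -0.6325

-0.6325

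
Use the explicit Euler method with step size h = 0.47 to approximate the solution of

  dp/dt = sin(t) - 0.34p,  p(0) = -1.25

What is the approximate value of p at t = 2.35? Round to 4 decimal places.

Euler: p_{n+1} = p_n + h·f(t_n, p_n).
t=0.000000, p=-1.250000: f=0.425000 → p ← -1.250000 + 0.47·0.425000 = -1.050250
t=0.470000, p=-1.050250: f=0.809971 → p ← -1.050250 + 0.47·0.809971 = -0.669563
t=0.940000, p=-0.669563: f=1.035210 → p ← -0.669563 + 0.47·1.035210 = -0.183015
t=1.410000, p=-0.183015: f=1.049325 → p ← -0.183015 + 0.47·1.049325 = 0.310168
t=1.880000, p=0.310168: f=0.847119 → p ← 0.310168 + 0.47·0.847119 = 0.708314
p(2.35) ≈ 0.7083

0.7083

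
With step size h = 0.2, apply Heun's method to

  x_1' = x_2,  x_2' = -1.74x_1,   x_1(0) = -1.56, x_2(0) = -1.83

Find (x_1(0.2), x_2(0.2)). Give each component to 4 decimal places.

-1.8717, -1.2234

Heun on (x_1,x_2): k1 = f(s_n, state_n); k2 = f(s_n + h, state_n + h·k1); state_{n+1} = state_n + (h/2)·(k1 + k2).
0.000000: (-1.560000, -1.830000)
  k1 = (-1.830000, 2.714400)
  predictor → (-1.926000, -1.287120)
  k2 = (-1.287120, 3.351240)
  → (-1.871712, -1.223436)
(x_1(0.2), x_2(0.2)) ≈ (-1.8717, -1.2234)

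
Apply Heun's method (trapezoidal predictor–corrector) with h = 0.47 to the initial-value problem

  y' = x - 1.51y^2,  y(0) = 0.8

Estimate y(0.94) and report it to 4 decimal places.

0.7111

Heun: k1 = f(x_n, y_n); k2 = f(x_n + h, y_n + h·k1); y_{n+1} = y_n + (h/2)·(k1 + k2).
x=0.000000, y=0.800000:
  k1 = f(0.000000, 0.800000) = -0.966400
  k2 = f(0.470000, 0.345792) = 0.289446
  y ← 0.800000 + (0.47/2)·(-0.966400 + 0.289446) = 0.640916
x=0.470000, y=0.640916:
  k1 = f(0.470000, 0.640916) = -0.150267
  k2 = f(0.940000, 0.570290) = 0.448901
  y ← 0.640916 + (0.47/2)·(-0.150267 + 0.448901) = 0.711095
y(0.94) ≈ 0.7111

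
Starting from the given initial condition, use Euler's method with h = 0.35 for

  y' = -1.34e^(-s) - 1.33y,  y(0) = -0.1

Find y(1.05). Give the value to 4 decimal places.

-0.5588

Euler: y_{n+1} = y_n + h·f(s_n, y_n).
s=0.000000, y=-0.100000: f=-1.207000 → y ← -0.100000 + 0.35·(-1.207000) = -0.522450
s=0.350000, y=-0.522450: f=-0.249424 → y ← -0.522450 + 0.35·(-0.249424) = -0.609748
s=0.700000, y=-0.609748: f=0.145541 → y ← -0.609748 + 0.35·0.145541 = -0.558809
y(1.05) ≈ -0.5588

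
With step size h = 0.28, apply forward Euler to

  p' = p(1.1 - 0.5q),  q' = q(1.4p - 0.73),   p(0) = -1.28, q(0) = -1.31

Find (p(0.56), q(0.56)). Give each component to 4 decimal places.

Euler on (p,q): p_{n+1} = p_n + h·p', q_{n+1} = q_n + h·q'.
0.000000: (-1.280000, -1.310000); f=(-2.246400, 3.303820) → (-1.908992, -0.384930)
0.280000: (-1.908992, -0.384930); f=(-2.467306, 1.309760) → (-2.599838, -0.018198)
(p(0.56), q(0.56)) ≈ (-2.5998, -0.0182)

-2.5998, -0.0182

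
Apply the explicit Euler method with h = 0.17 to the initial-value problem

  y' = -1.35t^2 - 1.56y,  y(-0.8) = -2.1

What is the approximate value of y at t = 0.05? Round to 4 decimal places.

Euler: y_{n+1} = y_n + h·f(t_n, y_n).
t=-0.800000, y=-2.100000: f=2.412000 → y ← -2.100000 + 0.17·2.412000 = -1.689960
t=-0.630000, y=-1.689960: f=2.100523 → y ← -1.689960 + 0.17·2.100523 = -1.332871
t=-0.460000, y=-1.332871: f=1.793619 → y ← -1.332871 + 0.17·1.793619 = -1.027956
t=-0.290000, y=-1.027956: f=1.490076 → y ← -1.027956 + 0.17·1.490076 = -0.774643
t=-0.120000, y=-0.774643: f=1.189003 → y ← -0.774643 + 0.17·1.189003 = -0.572512
y(0.05) ≈ -0.5725

-0.5725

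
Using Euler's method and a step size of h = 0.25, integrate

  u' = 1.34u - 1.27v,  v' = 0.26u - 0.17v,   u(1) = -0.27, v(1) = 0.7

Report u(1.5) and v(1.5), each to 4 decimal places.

Euler on (u,v): u_{n+1} = u_n + h·u', v_{n+1} = v_n + h·v'.
1.000000: (-0.270000, 0.700000); f=(-1.250800, -0.189200) → (-0.582700, 0.652700)
1.250000: (-0.582700, 0.652700); f=(-1.609747, -0.262461) → (-0.985137, 0.587085)
(u(1.5), v(1.5)) ≈ (-0.9851, 0.5871)

-0.9851, 0.5871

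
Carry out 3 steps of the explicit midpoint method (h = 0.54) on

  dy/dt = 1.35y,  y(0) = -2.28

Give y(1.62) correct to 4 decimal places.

Midpoint: k1 = f(t_n, y_n); k2 = f(t_n + h/2, y_n + (h/2)·k1); y_{n+1} = y_n + h·k2.
t=0.000000, y=-2.280000:
  k1 = f(0.000000, -2.280000) = -3.078000
  k2 = f(0.270000, -3.111060) = -4.199931
  y ← -2.280000 + 0.54·(-4.199931) = -4.547963
t=0.540000, y=-4.547963:
  k1 = f(0.540000, -4.547963) = -6.139750
  k2 = f(0.810000, -6.205695) = -8.377688
  y ← -4.547963 + 0.54·(-8.377688) = -9.071915
t=1.080000, y=-9.071915:
  k1 = f(1.080000, -9.071915) = -12.247085
  k2 = f(1.350000, -12.378627) = -16.711147
  y ← -9.071915 + 0.54·(-16.711147) = -18.095934
y(1.62) ≈ -18.0959

-18.0959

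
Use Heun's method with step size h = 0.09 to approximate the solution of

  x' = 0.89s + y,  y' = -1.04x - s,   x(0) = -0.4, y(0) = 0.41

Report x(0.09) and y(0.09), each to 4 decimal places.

-0.3578, 0.4417

Heun on (x,y): k1 = f(s_n, state_n); k2 = f(s_n + h, state_n + h·k1); state_{n+1} = state_n + (h/2)·(k1 + k2).
0.000000: (-0.400000, 0.410000)
  k1 = (0.410000, 0.416000)
  predictor → (-0.363100, 0.447440)
  k2 = (0.527540, 0.287624)
  → (-0.357811, 0.441663)
(x(0.09), y(0.09)) ≈ (-0.3578, 0.4417)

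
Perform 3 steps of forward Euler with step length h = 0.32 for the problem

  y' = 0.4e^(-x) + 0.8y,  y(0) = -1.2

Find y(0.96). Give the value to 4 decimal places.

-1.9915

Euler: y_{n+1} = y_n + h·f(x_n, y_n).
x=0.000000, y=-1.200000: f=-0.560000 → y ← -1.200000 + 0.32·(-0.560000) = -1.379200
x=0.320000, y=-1.379200: f=-0.812900 → y ← -1.379200 + 0.32·(-0.812900) = -1.639328
x=0.640000, y=-1.639328: f=-1.100546 → y ← -1.639328 + 0.32·(-1.100546) = -1.991503
y(0.96) ≈ -1.9915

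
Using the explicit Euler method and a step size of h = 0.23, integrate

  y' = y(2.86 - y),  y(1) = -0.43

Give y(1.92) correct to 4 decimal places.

-6.2511

Euler: y_{n+1} = y_n + h·f(t_n, y_n).
t=1.000000, y=-0.430000: f=-1.414700 → y ← -0.430000 + 0.23·(-1.414700) = -0.755381
t=1.230000, y=-0.755381: f=-2.730990 → y ← -0.755381 + 0.23·(-2.730990) = -1.383509
t=1.460000, y=-1.383509: f=-5.870931 → y ← -1.383509 + 0.23·(-5.870931) = -2.733823
t=1.690000, y=-2.733823: f=-15.292521 → y ← -2.733823 + 0.23·(-15.292521) = -6.251103
y(1.92) ≈ -6.2511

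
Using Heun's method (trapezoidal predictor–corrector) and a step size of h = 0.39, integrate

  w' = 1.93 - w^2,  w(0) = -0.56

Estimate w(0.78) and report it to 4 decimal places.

0.7301

Heun: k1 = f(t_n, w_n); k2 = f(t_n + h, w_n + h·k1); w_{n+1} = w_n + (h/2)·(k1 + k2).
t=0.000000, w=-0.560000:
  k1 = f(0.000000, -0.560000) = 1.616400
  k2 = f(0.390000, 0.070396) = 1.925044
  w ← -0.560000 + (0.39/2)·(1.616400 + 1.925044) = 0.130582
t=0.390000, w=0.130582:
  k1 = f(0.390000, 0.130582) = 1.912948
  k2 = f(0.780000, 0.876632) = 1.161517
  w ← 0.130582 + (0.39/2)·(1.912948 + 1.161517) = 0.730102
w(0.78) ≈ 0.7301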